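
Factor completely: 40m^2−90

10(2m+3)(2m−3)

Pull out the common factor 10; 4m^2−9 is a difference of squares.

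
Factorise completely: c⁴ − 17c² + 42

Substitute u = c² to get a quadratic in u, then factor.
c² − 14 is irreducible over ℤ (14 is not a perfect square).
c² − 3 is irreducible over ℤ (3 is not a perfect square).

(c² − 14)(c² − 3)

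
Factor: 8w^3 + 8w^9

8w^3(w^2 + 1)(w^4 − w^2 + 1)

Pull out the common factor 8w^3, leaving w^6 + 1.
Recognize a sum of cubes with the parts 1 and w^2.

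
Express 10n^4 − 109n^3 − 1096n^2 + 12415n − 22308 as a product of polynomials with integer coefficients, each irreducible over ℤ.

(2n − 13)(5n − 12)(n + 11)(n − 13)

Testing divisors of the constant over divisors of the leading coefficient, n = 13 is a root, giving the factor (n − 13) and quotient 10n^3 + 21n^2 − 823n + 1716.
Continuing, n = −11 is a root, so (n + 11) divides it; the quotient is 10n^2 − 89n + 156.
The remaining quadratic factors as (5n − 12)(2n − 13).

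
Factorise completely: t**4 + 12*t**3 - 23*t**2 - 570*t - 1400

Among the possible rational roots, t = 7 is a root, so (t - 7) is a factor; dividing leaves t**3 + 19*t**2 + 110*t + 200.
Continuing, t = -10 is a root, so (t + 10) divides it; the quotient is t**2 + 9*t + 20.
The remaining quadratic factors as (t + 5)(t + 4).

(t + 10)*(t + 4)*(t + 5)*(t - 7)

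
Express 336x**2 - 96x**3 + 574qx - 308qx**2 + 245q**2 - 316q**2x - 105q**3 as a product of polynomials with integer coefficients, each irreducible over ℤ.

Group: 7q(-15q**2 - 28qx + 35q - 12x**2 + 42x) + 8x(-15q**2 - 28qx + 35q - 12x**2 + 42x); both groups contain (-15q**2 - 28qx + 35q - 12x**2 + 42x), so (7q + 8x) is a factor with cofactor -15q**2 - 28qx + 35q - 12x**2 + 42x.
The cofactor groups again: -15q**2 - 28qx + 35q - 12x**2 + 42x = -3q(5q + 6x) + (-2x + 7)(5q + 6x); both groups contain (5q + 6x), giving -(3q + 2x - 7)(5q + 6x).

-(3q + 2x - 7)(5q + 6x)(7q + 8x)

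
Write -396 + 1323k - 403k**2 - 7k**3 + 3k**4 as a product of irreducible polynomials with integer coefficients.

Testing divisors of the constant over divisors of the leading coefficient, k = -12 is a root, giving the factor (k + 12) and quotient 3k**3 - 43k**2 + 113k - 33.
Next, k = 11 is a root, giving the factor (k - 11) and quotient 3k**2 - 10k + 3.
The remaining quadratic factors as (3k - 1)(k - 3).

(3k - 1)(k + 12)(k - 11)(k - 3)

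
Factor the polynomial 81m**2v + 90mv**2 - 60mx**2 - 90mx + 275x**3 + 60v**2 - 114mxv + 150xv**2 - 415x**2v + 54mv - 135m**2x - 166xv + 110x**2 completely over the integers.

Group: 3m(-45mx + 27mv + 55x**2 - 83xv + 30v**2) + (5x + 2)(-45mx + 27mv + 55x**2 - 83xv + 30v**2); both groups contain (-45mx + 27mv + 55x**2 - 83xv + 30v**2), so (3m + 5x + 2) is a factor with cofactor -45mx + 27mv + 55x**2 - 83xv + 30v**2.
The cofactor groups again: -45mx + 27mv + 55x**2 - 83xv + 30v**2 = -9m(5x - 3v) + (11x - 10v)(5x - 3v); both groups contain (5x - 3v), giving -(9m - 11x + 10v)(5x - 3v).

-(5x - 3v)(3m + 5x + 2)(9m - 11x + 10v)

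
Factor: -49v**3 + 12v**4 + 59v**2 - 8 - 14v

(3v - 4)(4v + 1)(v - 1)(v - 2)

Trying the rational-root candidates, v = 4/3 is a root, so (3v - 4) divides it; the quotient is 4v**3 - 11v**2 + 5v + 2.
Next, v = 2 is a root, giving the factor (v - 2) and quotient 4v**2 - 3v - 1.
The remaining quadratic factors as (v - 1)(4v + 1).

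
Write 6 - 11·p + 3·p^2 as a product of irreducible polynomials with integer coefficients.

(3·p - 2)·(p - 3)

Need a pair with product 3·6 = 18 and sum -11: that's -2 and -9.
Split the middle term: 3·p^2 - 2·p - 9·p + 6 = p·(3·p - 2) - 3·(3·p - 2).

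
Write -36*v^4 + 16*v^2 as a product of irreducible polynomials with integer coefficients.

-4*v^2*(3*v + 2)*(3*v - 2)

Every term has a factor of 4*v^2; factoring it out leaves -9*v^2 + 4.
Recognize a difference of squares with the parts 2 and 3*v.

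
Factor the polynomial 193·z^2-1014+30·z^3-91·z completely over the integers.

(5·z+13)·(6·z-13)·(z+6)

Trying the rational-root candidates, z = -13/5 is a root, so (5·z+13) is a factor; dividing leaves 6·z^2+23·z-78.
The remaining quadratic factors as (6·z-13)(z+6).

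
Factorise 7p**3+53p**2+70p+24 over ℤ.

Trying the rational-root candidates, p = -6 is a root, so (p+6) is a factor; dividing leaves 7p**2+11p+4.
The remaining quadratic factors as (p+1)(7p+4).

(7p+4)(p+1)(p+6)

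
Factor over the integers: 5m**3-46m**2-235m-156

Testing divisors of the constant over divisors of the leading coefficient, m = -4/5 is a root, so (5m+4) divides it; the quotient is m**2-10m-39.
The remaining quadratic factors as (m-13)(m+3).

(5m+4)(m+3)(m-13)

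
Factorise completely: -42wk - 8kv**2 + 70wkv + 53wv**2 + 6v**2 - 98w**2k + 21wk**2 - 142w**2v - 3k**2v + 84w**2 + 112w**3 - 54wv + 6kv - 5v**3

(8w - 3k - 5v + 6)(2w - k - v)(7w - v)

Group: 8w(14w**2 - 7wk - 9wv + kv + v**2) + (-3k - 5v + 6)(14w**2 - 7wk - 9wv + kv + v**2); both groups contain (14w**2 - 7wk - 9wv + kv + v**2), so (8w - 3k - 5v + 6) is a factor with cofactor 14w**2 - 7wk - 9wv + kv + v**2.
The cofactor groups again: 14w**2 - 7wk - 9wv + kv + v**2 = 7w(2w - k - v) - v(2w - k - v); both groups contain (2w - k - v), giving (7w - v)(2w - k - v).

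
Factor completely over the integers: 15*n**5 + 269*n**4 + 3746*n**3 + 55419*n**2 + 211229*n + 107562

Trying the rational-root candidates, n = -13/3 is a root, so (3*n + 13) is a factor; dividing leaves 5*n**4 + 68*n**3 + 954*n**2 + 14339*n + 8274.
Continuing, n = -14 is a root, giving the factor (n + 14) and quotient 5*n**3 - 2*n**2 + 982*n + 591.
Then n = -3/5 is a root, giving the factor (5*n + 3) and quotient n**2 - n + 197.
The quadratic n**2 - n + 197 has discriminant -787 < 0 and is irreducible over ℤ.

(3*n + 13)*(5*n + 3)*(n + 14)*(n**2 - n + 197)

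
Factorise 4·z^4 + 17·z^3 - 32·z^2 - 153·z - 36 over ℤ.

(4·z + 1)·(z + 3)·(z + 4)·(z - 3)

Trying the rational-root candidates, z = -3 is a root, so (z + 3) is a factor; dividing leaves 4·z^3 + 5·z^2 - 47·z - 12.
Continuing, z = -1/4 is a root, so (4·z + 1) divides it; the quotient is z^2 + z - 12.
The remaining quadratic factors as (z - 3)(z + 4).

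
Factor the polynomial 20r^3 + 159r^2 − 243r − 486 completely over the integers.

(4r − 9)(5r + 6)(r + 9)

Among the possible rational roots, r = 9/4 is a root, so (4r − 9) is a factor; dividing leaves 5r^2 + 51r + 54.
The remaining quadratic factors as (r + 9)(5r + 6).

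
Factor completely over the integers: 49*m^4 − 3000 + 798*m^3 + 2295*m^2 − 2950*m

By the rational root theorem, m = −5/7 is a root, giving the factor (7*m + 5) and quotient 7*m^3 + 109*m^2 + 250*m − 600.
Next, m = −12 is a root, so (m + 12) divides it; the quotient is 7*m^2 + 25*m − 50.
The remaining quadratic factors as (7*m − 10)(m + 5).

(7*m + 5)*(7*m − 10)*(m + 12)*(m + 5)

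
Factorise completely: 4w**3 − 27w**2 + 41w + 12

(4w + 1)(w − 3)(w − 4)

Testing divisors of the constant over divisors of the leading coefficient, w = −1/4 is a root, giving the factor (4w + 1) and quotient w**2 − 7w + 12.
The remaining quadratic factors as (w − 3)(w − 4).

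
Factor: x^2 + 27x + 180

(x + 12)(x + 15)

Two integers with product 180 and sum 27 are 12 and 15.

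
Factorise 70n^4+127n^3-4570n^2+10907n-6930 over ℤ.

(2n-11)(5n-7)(7n-9)(n+10)

Testing divisors of the constant over divisors of the leading coefficient, n = 11/2 is a root, so (2n-11) is a factor; dividing leaves 35n^3+256n^2-877n+630.
Next, n = -10 is a root, giving the factor (n+10) and quotient 35n^2-94n+63.
The remaining quadratic factors as (5n-7)(7n-9).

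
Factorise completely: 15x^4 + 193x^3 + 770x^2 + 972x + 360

(3x + 2)(5x + 6)(x + 5)(x + 6)

By the rational root theorem, x = -6 is a root, so (x + 6) divides it; the quotient is 15x^3 + 103x^2 + 152x + 60.
Continuing, x = -5 is a root, giving the factor (x + 5) and quotient 15x^2 + 28x + 12.
The remaining quadratic factors as (5x + 6)(3x + 2).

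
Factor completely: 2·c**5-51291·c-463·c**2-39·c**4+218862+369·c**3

(2·c-9)·(c+9)·(c-14)·(c**2-10·c+193)

By the rational root theorem, c = 9/2 is a root, so (2·c-9) divides it; the quotient is c**4-15·c**3+117·c**2+295·c-24318.
Next, c = 14 is a root, so (c-14) is a factor; dividing leaves c**3-c**2+103·c+1737.
Next, c = -9 is a root, so (c+9) is a factor; dividing leaves c**2-10·c+193.
The quadratic c**2-10·c+193 has discriminant -672 < 0 and is irreducible over ℤ.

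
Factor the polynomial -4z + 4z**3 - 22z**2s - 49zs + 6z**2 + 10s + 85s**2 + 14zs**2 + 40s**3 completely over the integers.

Group: 2z(2z**2 - 3zs + 4z - 5s**2 - 10s) + (-8s - 1)(2z**2 - 3zs + 4z - 5s**2 - 10s); both groups contain (2z**2 - 3zs + 4z - 5s**2 - 10s), so (2z - 8s - 1) is a factor with cofactor 2z**2 - 3zs + 4z - 5s**2 - 10s.
The cofactor groups again: 2z**2 - 3zs + 4z - 5s**2 - 10s = 2z(z + s + 2) - 5s(z + s + 2); both groups contain (z + s + 2), giving (2z - 5s)(z + s + 2).

(2z - 5s)(2z - 8s - 1)(z + s + 2)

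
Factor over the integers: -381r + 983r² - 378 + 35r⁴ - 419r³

(5r - 7)(7r + 3)(r - 2)(r - 9)

Testing divisors of the constant over divisors of the leading coefficient, r = 2 is a root, so (r - 2) is a factor; dividing leaves 35r³ - 349r² + 285r + 189.
Next, r = 9 is a root, so (r - 9) divides it; the quotient is 35r² - 34r - 21.
The remaining quadratic factors as (5r - 7)(7r + 3).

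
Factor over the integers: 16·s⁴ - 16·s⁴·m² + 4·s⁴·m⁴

4·s⁴·(m² - 2)²

Every term has a factor of 4·s⁴; factoring it out leaves m⁴ - 4·m² + 4.
Recognize a perfect-square trinomial with the parts m² and 2.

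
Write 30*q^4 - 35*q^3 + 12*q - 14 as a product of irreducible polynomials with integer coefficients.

(6*q - 7)*(5*q^3 + 2)

Group as (30*q^4 + 12*q) + (-35*q^3 - 14) = 6*q*(5*q^3 + 2) - 7*(5*q^3 + 2).
Both groups share the factor (5*q^3 + 2).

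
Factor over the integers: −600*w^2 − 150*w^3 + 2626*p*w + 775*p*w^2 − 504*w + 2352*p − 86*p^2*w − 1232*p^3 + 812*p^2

Group: 8*p*(−154*p^2 − 107*p*w − 168*p + 30*w^2 + 36*w) + (−5*w − 14)*(−154*p^2 − 107*p*w − 168*p + 30*w^2 + 36*w); both groups contain (−154*p^2 − 107*p*w − 168*p + 30*w^2 + 36*w), so (8*p − 5*w − 14) is a factor with cofactor −154*p^2 − 107*p*w − 168*p + 30*w^2 + 36*w.
The cofactor groups again: −154*p^2 − 107*p*w − 168*p + 30*w^2 + 36*w = −14*p*(11*p + 10*w + 12) + 3*w*(11*p + 10*w + 12); both groups contain (11*p + 10*w + 12), giving −(14*p − 3*w)*(11*p + 10*w + 12).

−(11*p + 10*w + 12)*(14*p − 3*w)*(8*p − 5*w − 14)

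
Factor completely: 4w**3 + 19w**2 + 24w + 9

Trying the rational-root candidates, w = -3/4 is a root, so (4w + 3) divides it; the quotient is w**2 + 4w + 3.
The remaining quadratic factors as (w + 3)(w + 1).

(4w + 3)(w + 1)(w + 3)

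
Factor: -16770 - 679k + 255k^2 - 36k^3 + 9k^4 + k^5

(k + 13)(k + 5)(k - 6)(k^2 - 3k + 43)

Testing divisors of the constant over divisors of the leading coefficient, k = -13 is a root, so (k + 13) is a factor; dividing leaves k^4 - 4k^3 + 16k^2 + 47k - 1290.
Next, k = 6 is a root, so (k - 6) is a factor; dividing leaves k^3 + 2k^2 + 28k + 215.
Then k = -5 is a root, so (k + 5) is a factor; dividing leaves k^2 - 3k + 43.
The quadratic k^2 - 3k + 43 has discriminant -163 < 0 and is irreducible over ℤ.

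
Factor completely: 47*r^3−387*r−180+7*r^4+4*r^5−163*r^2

(4*r+3)*(r+1)*(r−3)*(r^2+3*r+20)

By the rational root theorem, r = −3/4 is a root, giving the factor (4*r+3) and quotient r^4+r^3+11*r^2−49*r−60.
Next, r = −1 is a root, so (r+1) is a factor; dividing leaves r^3+11*r−60.
Next, r = 3 is a root, giving the factor (r−3) and quotient r^2+3*r+20.
The quadratic r^2+3*r+20 has discriminant −71 < 0 and is irreducible over ℤ.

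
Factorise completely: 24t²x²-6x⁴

Factor out 6x², leaving 4t²-x², which is a difference of two squares.

6x²(2t+x)(2t-x)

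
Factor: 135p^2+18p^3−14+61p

Trying the rational-root candidates, p = −7 is a root, so (p+7) divides it; the quotient is 18p^2+9p−2.
The remaining quadratic factors as (6p−1)(3p+2).

(3p+2)(6p−1)(p+7)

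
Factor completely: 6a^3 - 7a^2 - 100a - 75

(6a + 5)(a + 3)(a - 5)

Among the possible rational roots, a = -5/6 is a root, so (6a + 5) is a factor; dividing leaves a^2 - 2a - 15.
The remaining quadratic factors as (a - 5)(a + 3).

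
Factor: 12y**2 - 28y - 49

(2y - 7)(6y + 7)

Need a pair with product 12·(-49) = -588 and sum -28: that's 14 and -42.
Split the middle term: 12y**2 + 14y - 42y - 49 = 2y(6y + 7) - 7(6y + 7).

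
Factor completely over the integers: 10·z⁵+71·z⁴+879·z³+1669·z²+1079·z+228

Among the possible rational roots, z = −3/5 is a root, so (5·z+3) is a factor; dividing leaves 2·z⁴+13·z³+168·z²+233·z+76.
Next, z = −1 is a root, so (z+1) divides it; the quotient is 2·z³+11·z²+157·z+76.
Then z = −1/2 is a root, so (2·z+1) divides it; the quotient is z²+5·z+76.
The quadratic z²+5·z+76 has discriminant −279 < 0 and is irreducible over ℤ.

(2·z+1)·(5·z+3)·(z+1)·(z²+5·z+76)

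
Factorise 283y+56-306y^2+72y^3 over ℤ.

(3y-8)(4y-7)(6y+1)

Testing divisors of the constant over divisors of the leading coefficient, y = 7/4 is a root, giving the factor (4y-7) and quotient 18y^2-45y-8.
The remaining quadratic factors as (6y+1)(3y-8).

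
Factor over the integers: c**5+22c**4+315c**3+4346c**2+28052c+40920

Trying the rational-root candidates, c = -2 is a root, so (c+2) is a factor; dividing leaves c**4+20c**3+275c**2+3796c+20460.
Then c = -10 is a root, giving the factor (c+10) and quotient c**3+10c**2+175c+2046.
Continuing, c = -11 is a root, so (c+11) is a factor; dividing leaves c**2-c+186.
The quadratic c**2-c+186 has discriminant -743 < 0 and is irreducible over ℤ.

(c+10)(c+11)(c+2)(c**2-c+186)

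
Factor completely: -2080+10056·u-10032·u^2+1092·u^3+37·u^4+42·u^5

Among the possible rational roots, u = 2/7 is a root, giving the factor (7·u-2) and quotient 6·u^4+7·u^3+158·u^2-1388·u+1040.
Next, u = 4 is a root, giving the factor (u-4) and quotient 6·u^3+31·u^2+282·u-260.
Next, u = 5/6 is a root, giving the factor (6·u-5) and quotient u^2+6·u+52.
The quadratic u^2+6·u+52 has discriminant -172 < 0 and is irreducible over ℤ.

(6·u-5)·(7·u-2)·(u-4)·(u^2+6·u+52)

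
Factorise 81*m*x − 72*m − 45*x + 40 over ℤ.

Group as (81*m*x − 72*m) + (−45*x + 40) = 9*m*(9*x − 8) − 5*(9*x − 8).
Both groups share the factor (9*x − 8).

(9*m − 5)*(9*x − 8)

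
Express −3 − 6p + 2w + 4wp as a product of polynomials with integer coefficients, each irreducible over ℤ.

(2p + 1)(2w − 3)

Group as (4wp + 2w) + (−6p − 3) = 2w(2p + 1) − 3(2p + 1).
Both groups share the factor (2p + 1).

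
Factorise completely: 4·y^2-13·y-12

(4·y+3)·(y-4)

Need a pair with product 4·(-12) = -48 and sum -13: that's 3 and -16.
Split the middle term: 4·y^2+3·y - 16·y-12 = y·(4·y+3) - 4·(4·y+3).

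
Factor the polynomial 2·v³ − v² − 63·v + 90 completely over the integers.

(2·v − 3)·(v + 6)·(v − 5)

By the rational root theorem, v = 3/2 is a root, giving the factor (2·v − 3) and quotient v² + v − 30.
The remaining quadratic factors as (v − 5)(v + 6).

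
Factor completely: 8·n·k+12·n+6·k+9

Group as (8·n·k+12·n) + (6·k+9) = 4·n·(2·k+3) + 3·(2·k+3).
Both groups share the factor (2·k+3).

(2·k+3)·(4·n+3)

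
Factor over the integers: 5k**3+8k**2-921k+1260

Trying the rational-root candidates, k = -15 is a root, giving the factor (k+15) and quotient 5k**2-67k+84.
The remaining quadratic factors as (k-12)(5k-7).

(5k-7)(k+15)(k-12)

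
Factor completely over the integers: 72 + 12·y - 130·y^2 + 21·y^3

(3·y + 2)·(7·y - 6)·(y - 6)

Trying the rational-root candidates, y = 6/7 is a root, so (7·y - 6) divides it; the quotient is 3·y^2 - 16·y - 12.
The remaining quadratic factors as (3·y + 2)(y - 6).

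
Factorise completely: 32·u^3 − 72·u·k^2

8·u·(2·u − 3·k)·(2·u + 3·k)

Factor out 8·u, leaving 4·u^2 − 9·k^2, which is a difference of two squares.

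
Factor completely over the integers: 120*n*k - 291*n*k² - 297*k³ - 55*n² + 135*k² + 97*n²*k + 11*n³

Group: 11*n*(n² + 8*n*k - 5*n - 33*k² + 15*k) + 9*k*(n² + 8*n*k - 5*n - 33*k² + 15*k); both groups contain (n² + 8*n*k - 5*n - 33*k² + 15*k), so (11*n + 9*k) is a factor with cofactor n² + 8*n*k - 5*n - 33*k² + 15*k.
The cofactor groups again: n² + 8*n*k - 5*n - 33*k² + 15*k = n*(n + 11*k - 5) - 3*k*(n + 11*k - 5); both groups contain (n + 11*k - 5), giving (n - 3*k)*(n + 11*k - 5).

(n - 3*k)*(n + 11*k - 5)*(11*n + 9*k)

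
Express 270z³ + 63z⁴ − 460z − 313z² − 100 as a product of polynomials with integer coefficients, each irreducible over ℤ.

Trying the rational-root candidates, z = −2/3 is a root, giving the factor (3z + 2) and quotient 21z³ + 76z² − 155z − 50.
Next, z = −5 is a root, giving the factor (z + 5) and quotient 21z² − 29z − 10.
The remaining quadratic factors as (3z − 5)(7z + 2).

(3z + 2)(3z − 5)(7z + 2)(z + 5)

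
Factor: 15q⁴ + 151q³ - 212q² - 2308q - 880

(3q + 11)(5q + 2)(q + 10)(q - 4)

Testing divisors of the constant over divisors of the leading coefficient, q = -2/5 is a root, so (5q + 2) is a factor; dividing leaves 3q³ + 29q² - 54q - 440.
Then q = -10 is a root, so (q + 10) is a factor; dividing leaves 3q² - q - 44.
The remaining quadratic factors as (3q + 11)(q - 4).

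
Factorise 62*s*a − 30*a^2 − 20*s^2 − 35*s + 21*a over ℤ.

−(4*s − 10*a + 7)*(5*s − 3*a)

Group: −5*s*(4*s − 10*a + 7) + 3*a*(4*s − 10*a + 7); both groups contain (4*s − 10*a + 7).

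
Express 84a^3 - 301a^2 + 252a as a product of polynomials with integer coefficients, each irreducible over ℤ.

Pull out the common factor 7a, then factor the remaining trinomial.

7a(3a - 4)(4a - 9)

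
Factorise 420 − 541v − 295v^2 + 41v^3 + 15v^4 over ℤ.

Trying the rational-root candidates, v = 4 is a root, so (v − 4) is a factor; dividing leaves 15v^3 + 101v^2 + 109v − 105.
Continuing, v = 3/5 is a root, so (5v − 3) divides it; the quotient is 3v^2 + 22v + 35.
The remaining quadratic factors as (v + 5)(3v + 7).

(3v + 7)(5v − 3)(v + 5)(v − 4)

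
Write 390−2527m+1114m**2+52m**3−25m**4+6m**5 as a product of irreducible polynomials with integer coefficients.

(6m−1)(m+5)(m−2)(m**2−7m+39)

Testing divisors of the constant over divisors of the leading coefficient, m = −5 is a root, giving the factor (m+5) and quotient 6m**4−55m**3+327m**2−521m+78.
Then m = 1/6 is a root, so (6m−1) is a factor; dividing leaves m**3−9m**2+53m−78.
Then m = 2 is a root, giving the factor (m−2) and quotient m**2−7m+39.
The quadratic m**2−7m+39 has discriminant −107 < 0 and is irreducible over ℤ.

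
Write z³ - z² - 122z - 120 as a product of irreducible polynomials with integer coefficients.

By the rational root theorem, z = -10 is a root, so (z + 10) is a factor; dividing leaves z² - 11z - 12.
The remaining quadratic factors as (z + 1)(z - 12).

(z + 1)(z + 10)(z - 12)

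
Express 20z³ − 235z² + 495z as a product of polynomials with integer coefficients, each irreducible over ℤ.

5z(4z − 11)(z − 9)

Pull out the common factor 5z, then factor the remaining trinomial.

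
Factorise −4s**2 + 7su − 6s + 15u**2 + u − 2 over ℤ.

−(4s + 5u + 2)(s − 3u + 1)

Group: −s(4s + 5u + 2) + (3u − 1)(4s + 5u + 2); both groups contain (4s + 5u + 2).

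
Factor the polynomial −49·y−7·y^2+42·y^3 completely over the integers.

Pull out the common factor 7·y, then factor the remaining trinomial.

7·y·(6·y−7)·(y+1)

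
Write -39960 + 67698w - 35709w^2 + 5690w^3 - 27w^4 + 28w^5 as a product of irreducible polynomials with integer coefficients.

(4w - 5)(7w - 12)(w - 3)(w^2 + 5w + 222)

By the rational root theorem, w = 12/7 is a root, giving the factor (7w - 12) and quotient 4w^4 + 3w^3 + 818w^2 - 3699w + 3330.
Then w = 3 is a root, so (w - 3) divides it; the quotient is 4w^3 + 15w^2 + 863w - 1110.
Then w = 5/4 is a root, so (4w - 5) is a factor; dividing leaves w^2 + 5w + 222.
The quadratic w^2 + 5w + 222 has discriminant -863 < 0 and is irreducible over ℤ.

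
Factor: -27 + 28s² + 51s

(4s + 9)(7s - 3)

Need a pair with product 28·(-27) = -756 and sum 51: that's 63 and -12.
Split the middle term: 28s² + 63s - 12s - 27 = 7s(4s + 9) - 3(4s + 9).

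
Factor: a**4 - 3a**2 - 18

(a**2 + 3)(a**2 - 6)

Substitute u = a**2 to get a quadratic in u, then factor.
a**2 + 3 is irreducible over ℤ (always positive, so no real roots).
a**2 - 6 is irreducible over ℤ (6 is not a perfect square).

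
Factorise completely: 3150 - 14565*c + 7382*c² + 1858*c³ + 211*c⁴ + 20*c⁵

Trying the rational-root candidates, c = 1/4 is a root, so (4*c - 1) is a factor; dividing leaves 5*c⁴ + 54*c³ + 478*c² + 1965*c - 3150.
Then c = -7 is a root, so (c + 7) is a factor; dividing leaves 5*c³ + 19*c² + 345*c - 450.
Then c = 6/5 is a root, so (5*c - 6) divides it; the quotient is c² + 5*c + 75.
The quadratic c² + 5*c + 75 has discriminant -275 < 0 and is irreducible over ℤ.

(4*c - 1)*(5*c - 6)*(c + 7)*(c² + 5*c + 75)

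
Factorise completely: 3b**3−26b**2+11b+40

Among the possible rational roots, b = 8 is a root, giving the factor (b−8) and quotient 3b**2−2b−5.
The remaining quadratic factors as (3b−5)(b+1).

(3b−5)(b+1)(b−8)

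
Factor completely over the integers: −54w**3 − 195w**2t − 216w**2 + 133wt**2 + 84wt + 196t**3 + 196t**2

Group: 9w(−6w**2 − 17wt − 24w + 28t**2 + 28t) + 7t(−6w**2 − 17wt − 24w + 28t**2 + 28t); both groups contain (−6w**2 − 17wt − 24w + 28t**2 + 28t), so (9w + 7t) is a factor with cofactor −6w**2 − 17wt − 24w + 28t**2 + 28t.
The cofactor groups again: −6w**2 − 17wt − 24w + 28t**2 + 28t = −w(6w − 7t) + (−4t − 4)(6w − 7t); both groups contain (6w − 7t), giving −(w + 4t + 4)(6w − 7t).

−(6w − 7t)(w + 4t + 4)(9w + 7t)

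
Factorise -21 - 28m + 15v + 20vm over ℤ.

(4m + 3)(5v - 7)

Group as (20vm + 15v) + (-28m - 21) = 5v(4m + 3) - 7(4m + 3).
Both groups share the factor (4m + 3).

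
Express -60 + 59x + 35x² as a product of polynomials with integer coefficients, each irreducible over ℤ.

Need a pair with product 35·(-60) = -2100 and sum 59: that's -25 and 84.
Split the middle term: 35x² - 25x + 84x - 60 = 5x(7x - 5) + 12(7x - 5).

(5x + 12)(7x - 5)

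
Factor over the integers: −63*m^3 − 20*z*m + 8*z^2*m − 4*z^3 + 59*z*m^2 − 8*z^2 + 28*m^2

Group: z*(−4*z^2 + 4*z*m − 8*z + 63*m^2 − 28*m) − m*(−4*z^2 + 4*z*m − 8*z + 63*m^2 − 28*m); both groups contain (−4*z^2 + 4*z*m − 8*z + 63*m^2 − 28*m), so (z − m) is a factor with cofactor −4*z^2 + 4*z*m − 8*z + 63*m^2 − 28*m.
The cofactor groups again: −4*z^2 + 4*z*m − 8*z + 63*m^2 − 28*m = −2*z*(2*z + 7*m) + (9*m − 4)*(2*z + 7*m); both groups contain (2*z + 7*m), giving −(2*z − 9*m + 4)*(2*z + 7*m).

−(2*z − 9*m + 4)*(z − m)*(2*z + 7*m)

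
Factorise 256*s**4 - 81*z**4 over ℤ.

Difference of squares twice: with A = 4*s and B = 3*z, A⁴ − B⁴ = (A² − B²)(A² + B²), and A² − B² factors again.

(4*s + 3*z)*(4*s - 3*z)*(16*s**2 + 9*z**2)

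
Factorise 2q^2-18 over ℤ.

2(q+3)(q-3)

Every term has a factor of 2. Then q^2-9 = (q)² − (3)².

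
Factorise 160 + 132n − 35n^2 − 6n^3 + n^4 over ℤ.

By the rational root theorem, n = 8 is a root, so (n − 8) divides it; the quotient is n^3 + 2n^2 − 19n − 20.
Then n = −5 is a root, so (n + 5) is a factor; dividing leaves n^2 − 3n − 4.
The remaining quadratic factors as (n + 1)(n − 4).

(n + 1)(n + 5)(n − 4)(n − 8)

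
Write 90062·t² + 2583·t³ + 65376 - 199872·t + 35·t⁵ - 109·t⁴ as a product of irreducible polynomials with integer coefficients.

Among the possible rational roots, t = 2/5 is a root, so (5·t - 2) is a factor; dividing leaves 7·t⁴ - 19·t³ + 509·t² + 18216·t - 32688.
Then t = 12/7 is a root, so (7·t - 12) divides it; the quotient is t³ - t² + 71·t + 2724.
Next, t = -12 is a root, giving the factor (t + 12) and quotient t² - 13·t + 227.
The quadratic t² - 13·t + 227 has discriminant -739 < 0 and is irreducible over ℤ.

(5·t - 2)·(7·t - 12)·(t + 12)·(t² - 13·t + 227)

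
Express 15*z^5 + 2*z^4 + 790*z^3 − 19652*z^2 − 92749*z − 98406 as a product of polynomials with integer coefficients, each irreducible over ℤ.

By the rational root theorem, z = −9/5 is a root, giving the factor (5*z + 9) and quotient 3*z^4 − 5*z^3 + 167*z^2 − 4231*z − 10934.
Then z = 11 is a root, so (z − 11) divides it; the quotient is 3*z^3 + 28*z^2 + 475*z + 994.
Next, z = −7/3 is a root, so (3*z + 7) divides it; the quotient is z^2 + 7*z + 142.
The quadratic z^2 + 7*z + 142 has discriminant −519 < 0 and is irreducible over ℤ.

(3*z + 7)*(5*z + 9)*(z − 11)*(z^2 + 7*z + 142)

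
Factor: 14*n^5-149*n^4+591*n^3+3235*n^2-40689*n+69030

Testing divisors of the constant over divisors of the leading coefficient, n = 15/7 is a root, giving the factor (7*n-15) and quotient 2*n^4-17*n^3+48*n^2+565*n-4602.
Then n = -6 is a root, so (n+6) divides it; the quotient is 2*n^3-29*n^2+222*n-767.
Next, n = 13/2 is a root, so (2*n-13) is a factor; dividing leaves n^2-8*n+59.
The quadratic n^2-8*n+59 has discriminant -172 < 0 and is irreducible over ℤ.

(2*n-13)*(7*n-15)*(n+6)*(n^2-8*n+59)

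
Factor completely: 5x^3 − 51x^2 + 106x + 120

(5x + 4)(x − 5)(x − 6)

Trying the rational-root candidates, x = 6 is a root, giving the factor (x − 6) and quotient 5x^2 − 21x − 20.
The remaining quadratic factors as (x − 5)(5x + 4).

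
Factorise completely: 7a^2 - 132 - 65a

(7a + 12)(a - 11)

Need a pair with product 7·(-132) = -924 and sum -65: that's 12 and -77.
Split the middle term: 7a^2 + 12a - 77a - 132 = a(7a + 12) - 11(7a + 12).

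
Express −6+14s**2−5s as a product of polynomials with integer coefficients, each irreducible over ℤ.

Need a pair with product 14·(−6) = −84 and sum −5: that's −12 and 7.
Split the middle term: 14s**2−12s + 7s−6 = 2s(7s−6) + (7s−6).

(2s+1)(7s−6)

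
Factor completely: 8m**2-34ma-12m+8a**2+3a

(2m-8a-3)(4m-a)

Group: 2m(4m-a) + (-8a-3)(4m-a); both groups contain (4m-a).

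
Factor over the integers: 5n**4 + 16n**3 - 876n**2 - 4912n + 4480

(5n - 4)(n + 10)(n + 8)(n - 14)

Among the possible rational roots, n = 14 is a root, giving the factor (n - 14) and quotient 5n**3 + 86n**2 + 328n - 320.
Continuing, n = 4/5 is a root, so (5n - 4) is a factor; dividing leaves n**2 + 18n + 80.
The remaining quadratic factors as (n + 8)(n + 10).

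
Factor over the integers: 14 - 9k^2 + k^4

(k^2 - 2)(k^2 - 7)

Substitute u = k^2 to get a quadratic in u, then factor.
k^2 - 7 is irreducible over ℤ (7 is not a perfect square).
k^2 - 2 is irreducible over ℤ (2 is not a perfect square).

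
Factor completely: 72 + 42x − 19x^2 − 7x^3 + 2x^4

Among the possible rational roots, x = −2 is a root, so (x + 2) is a factor; dividing leaves 2x^3 − 11x^2 + 3x + 36.
Next, x = 3 is a root, so (x − 3) divides it; the quotient is 2x^2 − 5x − 12.
The remaining quadratic factors as (2x + 3)(x − 4).

(2x + 3)(x + 2)(x − 3)(x − 4)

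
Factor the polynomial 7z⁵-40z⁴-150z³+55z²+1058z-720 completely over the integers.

(7z-5)(z-2)(z-8)(z²+5z+9)

Trying the rational-root candidates, z = 2 is a root, so (z-2) is a factor; dividing leaves 7z⁴-26z³-202z²-349z+360.
Continuing, z = 5/7 is a root, giving the factor (7z-5) and quotient z³-3z²-31z-72.
Then z = 8 is a root, so (z-8) divides it; the quotient is z²+5z+9.
The quadratic z²+5z+9 has discriminant -11 < 0 and is irreducible over ℤ.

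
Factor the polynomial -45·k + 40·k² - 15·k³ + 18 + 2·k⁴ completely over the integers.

Testing divisors of the constant over divisors of the leading coefficient, k = 2 is a root, so (k - 2) divides it; the quotient is 2·k³ - 11·k² + 18·k - 9.
Continuing, k = 3/2 is a root, so (2·k - 3) is a factor; dividing leaves k² - 4·k + 3.
The remaining quadratic factors as (k - 3)(k - 1).

(2·k - 3)·(k - 1)·(k - 2)·(k - 3)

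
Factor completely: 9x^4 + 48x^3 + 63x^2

Pull out the common factor 3x^2, then factor the remaining trinomial.

3x^2(3x + 7)(x + 3)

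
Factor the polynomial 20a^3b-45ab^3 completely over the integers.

Factor out 5ab, leaving 4a^2-9b^2, which is a difference of two squares.

5ab(2a+3b)(2a-3b)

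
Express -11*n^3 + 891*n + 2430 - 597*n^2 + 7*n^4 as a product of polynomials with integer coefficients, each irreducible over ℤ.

(7*n + 10)*(n + 9)*(n - 3)*(n - 9)

Trying the rational-root candidates, n = -10/7 is a root, so (7*n + 10) is a factor; dividing leaves n^3 - 3*n^2 - 81*n + 243.
Next, n = 9 is a root, so (n - 9) divides it; the quotient is n^2 + 6*n - 27.
The remaining quadratic factors as (n + 9)(n - 3).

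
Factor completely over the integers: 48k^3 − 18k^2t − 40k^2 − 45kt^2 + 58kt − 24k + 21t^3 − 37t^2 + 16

Group: k(48k^2 − 66kt + 8k + 21t^2 − 16t − 16) + (t − 1)(48k^2 − 66kt + 8k + 21t^2 − 16t − 16); both groups contain (48k^2 − 66kt + 8k + 21t^2 − 16t − 16), so (k + t − 1) is a factor with cofactor 48k^2 − 66kt + 8k + 21t^2 − 16t − 16.
The cofactor groups again: 48k^2 − 66kt + 8k + 21t^2 − 16t − 16 = 8k(6k − 3t + 4) + (−7t − 4)(6k − 3t + 4); both groups contain (6k − 3t + 4), giving (8k − 7t − 4)(6k − 3t + 4).

(6k − 3t + 4)(8k − 7t − 4)(k + t − 1)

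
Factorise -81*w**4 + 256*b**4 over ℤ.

Write as (16*b**2)² − (9*w**2)², then factor 16*b**2 - 9*w**2 once more.

(4*b + 3*w)*(4*b - 3*w)*(16*b**2 + 9*w**2)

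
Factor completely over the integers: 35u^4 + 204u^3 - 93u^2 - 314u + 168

(5u + 7)(7u - 4)(u + 6)(u - 1)

Trying the rational-root candidates, u = -6 is a root, giving the factor (u + 6) and quotient 35u^3 - 6u^2 - 57u + 28.
Next, u = -7/5 is a root, so (5u + 7) is a factor; dividing leaves 7u^2 - 11u + 4.
The remaining quadratic factors as (u - 1)(7u - 4).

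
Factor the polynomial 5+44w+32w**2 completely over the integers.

(4w+5)(8w+1)

Need a pair with product 32·5 = 160 and sum 44: that's 4 and 40.
Split the middle term: 32w**2+4w + 40w+5 = 4w(8w+1) + 5(8w+1).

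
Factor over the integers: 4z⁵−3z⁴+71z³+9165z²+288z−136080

Trying the rational-root candidates, z = −4 is a root, so (z+4) is a factor; dividing leaves 4z⁴−19z³+147z²+8577z−34020.
Next, z = −12 is a root, so (z+12) divides it; the quotient is 4z³−67z²+951z−2835.
Continuing, z = 15/4 is a root, giving the factor (4z−15) and quotient z²−13z+189.
The quadratic z²−13z+189 has discriminant −587 < 0 and is irreducible over ℤ.

(4z−15)(z+12)(z+4)(z²−13z+189)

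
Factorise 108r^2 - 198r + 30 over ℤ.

6(3r - 5)(6r - 1)

Pull out the common factor 6, then factor the remaining trinomial.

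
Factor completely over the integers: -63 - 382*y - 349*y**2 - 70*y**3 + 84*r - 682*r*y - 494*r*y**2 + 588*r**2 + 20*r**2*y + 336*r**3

Group: 6*r*(56*r**2 - 62*r*y + 14*r - 10*y**2 - 37*y - 7) + (7*y + 9)*(56*r**2 - 62*r*y + 14*r - 10*y**2 - 37*y - 7); both groups contain (56*r**2 - 62*r*y + 14*r - 10*y**2 - 37*y - 7), so (6*r + 7*y + 9) is a factor with cofactor 56*r**2 - 62*r*y + 14*r - 10*y**2 - 37*y - 7.
The cofactor groups again: 56*r**2 - 62*r*y + 14*r - 10*y**2 - 37*y - 7 = 14*r*(4*r - 5*y - 1) + (2*y + 7)*(4*r - 5*y - 1); both groups contain (4*r - 5*y - 1), giving (14*r + 2*y + 7)*(4*r - 5*y - 1).

(14*r + 2*y + 7)*(4*r - 5*y - 1)*(6*r + 7*y + 9)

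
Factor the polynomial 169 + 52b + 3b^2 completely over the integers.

Need a pair with product 3·169 = 507 and sum 52: that's 13 and 39.
Split the middle term: 3b^2 + 13b + 39b + 169 = b(3b + 13) + 13(3b + 13).

(3b + 13)(b + 13)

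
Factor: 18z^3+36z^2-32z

Pull out the common factor 2z, then factor the remaining trinomial.

2z(3z+8)(3z-2)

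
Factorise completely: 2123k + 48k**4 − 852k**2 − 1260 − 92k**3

By the rational root theorem, k = 4 is a root, giving the factor (k − 4) and quotient 48k**3 + 100k**2 − 452k + 315.
Next, k = 7/6 is a root, giving the factor (6k − 7) and quotient 8k**2 + 26k − 45.
The remaining quadratic factors as (4k − 5)(2k + 9).

(2k + 9)(4k − 5)(6k − 7)(k − 4)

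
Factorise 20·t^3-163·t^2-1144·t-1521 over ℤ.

(4·t+9)·(5·t+13)·(t-13)

Trying the rational-root candidates, t = 13 is a root, so (t-13) divides it; the quotient is 20·t^2+97·t+117.
The remaining quadratic factors as (5·t+13)(4·t+9).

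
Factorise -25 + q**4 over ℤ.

Substitute u = q**2 to get a quadratic in u, then factor.
q**2 + 5 is irreducible over ℤ (always positive, so no real roots).
q**2 - 5 is irreducible over ℤ (5 is not a perfect square).

(q**2 + 5)·(q**2 - 5)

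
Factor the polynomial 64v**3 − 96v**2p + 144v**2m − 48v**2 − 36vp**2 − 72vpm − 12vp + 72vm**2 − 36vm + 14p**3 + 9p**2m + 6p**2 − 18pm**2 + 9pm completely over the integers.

Group: 4v(16v**2 − 20vp + 36vm − 12v − 14p**2 − 9pm − 6p + 18m**2 − 9m) − p(16v**2 − 20vp + 36vm − 12v − 14p**2 − 9pm − 6p + 18m**2 − 9m); both groups contain (16v**2 − 20vp + 36vm − 12v − 14p**2 − 9pm − 6p + 18m**2 − 9m), so (4v − p) is a factor with cofactor 16v**2 − 20vp + 36vm − 12v − 14p**2 − 9pm − 6p + 18m**2 − 9m.
The cofactor groups again: 16v**2 − 20vp + 36vm − 12v − 14p**2 − 9pm − 6p + 18m**2 − 9m = 4v(4v − 7p + 6m − 3) + (2p + 3m)(4v − 7p + 6m − 3); both groups contain (4v − 7p + 6m − 3), giving (4v + 2p + 3m)(4v − 7p + 6m − 3).

(4v − p)(4v + 2p + 3m)(4v − 7p + 6m − 3)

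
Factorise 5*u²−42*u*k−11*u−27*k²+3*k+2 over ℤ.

(u−9*k−2)*(5*u+3*k−1)

Group: u*(5*u+3*k−1) + (−9*k−2)*(5*u+3*k−1); both groups contain (5*u+3*k−1).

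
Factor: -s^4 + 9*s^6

Factor out s^4 first: what remains is 9*s^2 - 1.
Recognize a difference of squares with the parts 3*s and 1.

s^4*(3*s + 1)*(3*s - 1)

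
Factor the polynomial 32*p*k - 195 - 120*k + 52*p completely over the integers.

Group as (32*p*k + 52*p) + (-120*k - 195) = 4*p*(8*k + 13) - 15*(8*k + 13).
Both groups share the factor (8*k + 13).

(4*p - 15)*(8*k + 13)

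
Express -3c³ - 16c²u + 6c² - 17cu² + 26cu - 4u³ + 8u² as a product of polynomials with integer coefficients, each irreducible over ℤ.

Group: c(-3c² - 13cu - 4u²) + (u - 2)(-3c² - 13cu - 4u²); both groups contain (-3c² - 13cu - 4u²), so (c + u - 2) is a factor with cofactor -3c² - 13cu - 4u².
The cofactor groups again: -3c² - 13cu - 4u² = -c(3c + u) - 4u(3c + u); both groups contain (3c + u), giving -(c + 4u)(3c + u).

-(3c + u)(c + 4u)(c + u - 2)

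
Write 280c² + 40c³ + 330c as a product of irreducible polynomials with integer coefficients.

10c(2c + 11)(2c + 3)

Pull out the common factor 10c, then factor the remaining trinomial.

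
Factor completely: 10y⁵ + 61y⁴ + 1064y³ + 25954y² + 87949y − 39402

(2y + 9)(5y − 2)(y + 11)(y² − 9y + 199)

Among the possible rational roots, y = −11 is a root, so (y + 11) divides it; the quotient is 10y⁴ − 49y³ + 1603y² + 8321y − 3582.
Next, y = 2/5 is a root, so (5y − 2) is a factor; dividing leaves 2y³ − 9y² + 317y + 1791.
Next, y = −9/2 is a root, so (2y + 9) divides it; the quotient is y² − 9y + 199.
The quadratic y² − 9y + 199 has discriminant −715 < 0 and is irreducible over ℤ.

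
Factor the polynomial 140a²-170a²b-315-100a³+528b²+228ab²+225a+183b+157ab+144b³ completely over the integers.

-(10a-12b-15)(2a+b+3)(5a+12b-7)

Group: 5a(-20a²+14ab+12b²+51b+45) + (12b-7)(-20a²+14ab+12b²+51b+45); both groups contain (-20a²+14ab+12b²+51b+45), so (5a+12b-7) is a factor with cofactor -20a²+14ab+12b²+51b+45.
The cofactor groups again: -20a²+14ab+12b²+51b+45 = -10a(2a+b+3) + (12b+15)(2a+b+3); both groups contain (2a+b+3), giving -(10a-12b-15)(2a+b+3).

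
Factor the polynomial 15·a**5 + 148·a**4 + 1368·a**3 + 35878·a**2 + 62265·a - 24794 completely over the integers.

(3·a - 1)·(5·a + 11)·(a + 14)·(a**2 - 6·a + 161)

Among the possible rational roots, a = -11/5 is a root, so (5·a + 11) is a factor; dividing leaves 3·a**4 + 23·a**3 + 223·a**2 + 6685·a - 2254.
Then a = -14 is a root, so (a + 14) divides it; the quotient is 3·a**3 - 19·a**2 + 489·a - 161.
Continuing, a = 1/3 is a root, giving the factor (3·a - 1) and quotient a**2 - 6·a + 161.
The quadratic a**2 - 6·a + 161 has discriminant -608 < 0 and is irreducible over ℤ.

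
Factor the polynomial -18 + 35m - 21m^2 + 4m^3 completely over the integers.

(4m - 9)(m - 1)(m - 2)

Among the possible rational roots, m = 9/4 is a root, giving the factor (4m - 9) and quotient m^2 - 3m + 2.
The remaining quadratic factors as (m - 1)(m - 2).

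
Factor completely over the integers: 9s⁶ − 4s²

Every term has a factor of s²; factoring it out leaves 9s⁴ − 4.
Recognize a difference of squares with the parts 3s² and 2.

s²(3s² + 2)(3s² − 2)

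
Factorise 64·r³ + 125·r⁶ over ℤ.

r³·(5·r + 4)·(25·r² - 20·r + 16)

Factor out r³ first: what remains is 125·r³ + 64.
Recognize a sum of cubes with the parts 4 and 5·r.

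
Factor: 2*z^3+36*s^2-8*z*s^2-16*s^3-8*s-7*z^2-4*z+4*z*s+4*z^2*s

Group: 2*z*(z^2+4*z*s-4*z+4*s^2-8*s) + (-4*s+1)*(z^2+4*z*s-4*z+4*s^2-8*s); both groups contain (z^2+4*z*s-4*z+4*s^2-8*s), so (2*z-4*s+1) is a factor with cofactor z^2+4*z*s-4*z+4*s^2-8*s.
The cofactor groups again: z^2+4*z*s-4*z+4*s^2-8*s = z*(z+2*s-4) + 2*s*(z+2*s-4); both groups contain (z+2*s-4), giving (z+2*s)*(z+2*s-4).

(2*z-4*s+1)*(z+2*s)*(z+2*s-4)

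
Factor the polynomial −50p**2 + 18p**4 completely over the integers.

Pull out the common factor 2p**2; 9p**2 − 25 is a difference of squares.

2p**2(3p + 5)(3p − 5)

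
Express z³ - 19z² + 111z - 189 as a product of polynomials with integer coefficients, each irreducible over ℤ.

Among the possible rational roots, z = 9 is a root, giving the factor (z - 9) and quotient z² - 10z + 21.
The remaining quadratic factors as (z - 7)(z - 3).

(z - 3)(z - 7)(z - 9)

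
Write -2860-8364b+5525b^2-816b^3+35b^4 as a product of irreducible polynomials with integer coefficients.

Among the possible rational roots, b = 13/5 is a root, giving the factor (5b-13) and quotient 7b^3-145b^2+728b+220.
Next, b = 10 is a root, so (b-10) is a factor; dividing leaves 7b^2-75b-22.
The remaining quadratic factors as (b-11)(7b+2).

(5b-13)(7b+2)(b-10)(b-11)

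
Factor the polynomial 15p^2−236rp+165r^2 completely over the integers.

Group: 15r(11r−15p) − p(11r−15p); both groups contain (11r−15p).

(11r−15p)(15r−p)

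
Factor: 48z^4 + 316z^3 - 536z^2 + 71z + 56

(2z - 1)(4z + 1)(6z - 7)(z + 8)

Trying the rational-root candidates, z = -1/4 is a root, so (4z + 1) divides it; the quotient is 12z^3 + 76z^2 - 153z + 56.
Next, z = -8 is a root, so (z + 8) is a factor; dividing leaves 12z^2 - 20z + 7.
The remaining quadratic factors as (6z - 7)(2z - 1).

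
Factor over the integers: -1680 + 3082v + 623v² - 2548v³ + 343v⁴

Testing divisors of the constant over divisors of the leading coefficient, v = 7 is a root, giving the factor (v - 7) and quotient 343v³ - 147v² - 406v + 240.
Continuing, v = 6/7 is a root, giving the factor (7v - 6) and quotient 49v² + 21v - 40.
The remaining quadratic factors as (7v + 8)(7v - 5).

(7v + 8)(7v - 5)(7v - 6)(v - 7)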